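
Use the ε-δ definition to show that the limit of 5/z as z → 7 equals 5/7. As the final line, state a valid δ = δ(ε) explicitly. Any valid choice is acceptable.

Let ε > 0. We seek δ > 0 such that 0 < |z − 7| < δ implies |5/z − (5/7)| < ε.
|5/z − (5/7)| = 5·|7 − z|/(7·|z|) = 5|z − 7|/(7|z|).
Require δ ≤ 7/2 so that |z| > 7 − 7/2 = 7/2, hence 7|z| > 49/2.
Then |5/z − (5/7)| < 5|z − 7|/(49/2), which is < ε when |z − 7| < (49/10)ε.
Take δ = min(7/2, (49/10)ε). Then 0 < |z − 7| < δ gives both |z − 7| < 7/2 and |z − 7| < (49/10)ε, so |5/z − (5/7)| < ε.

δ = min(7/2, (49/10)ε)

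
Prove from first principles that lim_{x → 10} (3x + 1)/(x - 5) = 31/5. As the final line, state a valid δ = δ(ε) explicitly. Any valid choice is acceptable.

δ = min(5/2, (25/32)ε)

Fix ε > 0. We want δ > 0 with 0 < |x − 10| < δ ⇒ |(3x + 1)/(x - 5) − (31/5)| < ε.
Combining over a common denominator, (3x + 1)/(x - 5) − (31/5) = [(3x + 1)·5 − 31·(x - 5)] / [5·(x - 5)] = -16(x − 10) / (5(x - 5)).
So |(3x + 1)/(x - 5) − (31/5)| = 16|x − 10| / (5·|x − 5|).
Require δ ≤ 5/2, so |x − 5| ≥ |5| − |x − 10| > 5 − 5/2 = 5/2.
Hence |(3x + 1)/(x - 5) − (31/5)| < 16|x − 10|/(5·(5/2)) = (32/25)|x − 10|, which is < ε once |x − 10| < (25/32)ε.
Take δ = min(5/2, (25/32)ε). Then 0 < |x − 10| < δ forces both bounds, so |(3x + 1)/(x - 5) − (31/5)| < ε.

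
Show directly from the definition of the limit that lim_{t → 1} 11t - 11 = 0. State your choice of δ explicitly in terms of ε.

δ = ε/11

Let ε > 0. We need δ > 0 so that 0 < |t − 1| < δ implies |(11t - 11)| < ε.
|(11t - 11)| = |11t - 11| = 11|t − 1|.
Thus it suffices that |t − 1| < ε/11.
Choosing δ = ε/11 gives |(11t - 11)| = 11|t − 1| < ε whenever |t − 1| < δ.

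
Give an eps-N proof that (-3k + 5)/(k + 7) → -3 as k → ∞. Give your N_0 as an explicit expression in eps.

Fix eps > 0. For k ≥ 1, |(-3k + 5)/(k + 7) + 3| = |26|/((k + 7)) = 26/((k + 7)).
Since k + 7 ≥ k for k ≥ 1, this is ≤ 26/(k) = 26/k.
So |(-3k + 5)/(k + 7) + 3| < eps whenever k > 26/eps.
Take N_0 = 26/eps. If k > N_0 then |(-3k + 5)/(k + 7) + 3| ≤ 26/k < eps.

N_0 = 26/eps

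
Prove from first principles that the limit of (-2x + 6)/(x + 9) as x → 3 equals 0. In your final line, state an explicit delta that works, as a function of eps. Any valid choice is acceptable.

delta = min(6, 3eps)

Let eps > 0. We want delta > 0 with 0 < |x − 3| < delta ⇒ |(-2x + 6)/(x + 9) − 0| < eps.
Combining over a common denominator, (-2x + 6)/(x + 9) − 0 = [(-2x + 6)·12 − 0·(x + 9)] / [12·(x + 9)] = -24(x − 3) / (12(x + 9)).
So |(-2x + 6)/(x + 9) − 0| = 24|x − 3| / (12·|x + 9|).
Require delta ≤ 6, so |x + 9| ≥ |12| − |x − 3| > 12 − 6 = 6.
Hence |(-2x + 6)/(x + 9) − 0| < 24|x − 3|/(12·6) = (1/3)|x − 3|, which is < eps once |x − 3| < 3eps.
Take delta = min(6, 3eps). Then 0 < |x − 3| < delta forces both bounds, so |(-2x + 6)/(x + 9) − 0| < eps.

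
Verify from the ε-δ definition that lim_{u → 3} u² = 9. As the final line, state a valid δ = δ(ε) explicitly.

δ = min(1, ε/7)

Let ε > 0 be given. We seek δ > 0 with 0 < |u − 3| < δ ⇒ |u² − 9| < ε.
Factor: u² − 9 = (u − 3)(u + 3), so |u² − 9| = |u − 3|·|u + 3|.
Restrict δ ≤ 1. Then |u − 3| < 1 gives |u| < 4, so by the triangle inequality |u + 3| ≤ 4 + 3 = 7.
Hence |u² − 9| ≤ 7|u − 3|, which is < ε once |u − 3| < ε/7.
Take δ = min(1, ε/7). If 0 < |u − 3| < δ then both bounds hold and |u² − 9| ≤ 7|u − 3| < 7·(ε/7) = ε.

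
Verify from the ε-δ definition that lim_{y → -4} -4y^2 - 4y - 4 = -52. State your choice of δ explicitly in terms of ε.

δ = min(2, ε/36)

Fix ε > 0. We want δ > 0 such that 0 < |y + 4| < δ implies |(-4y^2 - 4y - 4) + 52| < ε.
(-4y^2 - 4y - 4) + 52 = -4y^2 - 4y + 48 = (y + 4)(-4y + 12).
So |(-4y^2 - 4y - 4) + 52| = |y + 4|·|-4y + 12|.
Require δ ≤ 2. Then |y + 4| < 2 gives |y| < 6, and by the triangle inequality |-4y + 12| ≤ 4·6 + 12 = 36.
Hence |(-4y^2 - 4y - 4) + 52| ≤ 36|y + 4| < ε provided |y + 4| < ε/36.
Choosing δ = min(2, ε/36) ensures both conditions, hence |(-4y^2 - 4y - 4) + 52| < ε.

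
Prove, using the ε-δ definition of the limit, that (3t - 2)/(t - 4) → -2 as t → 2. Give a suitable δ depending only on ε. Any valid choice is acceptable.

Let ε > 0 be given. We want δ > 0 with 0 < |t − 2| < δ ⇒ |(3t - 2)/(t - 4) + 2| < ε.
Combining over a common denominator, (3t - 2)/(t - 4) + 2 = [(3t - 2)·(-2) − 4·(t - 4)] / [(-2)·(t - 4)] = -10(t − 2) / ((-2)(t - 4)).
So |(3t - 2)/(t - 4) + 2| = 10|t − 2| / (2·|t − 4|).
Require δ ≤ 1, so |t − 4| ≥ |-2| − |t − 2| > 2 − 1 = 1.
Hence |(3t - 2)/(t - 4) + 2| < 10|t − 2|/(2·1) = 5|t − 2|, which is < ε once |t − 2| < (1/5)ε.
Take δ = min(1, (1/5)ε). Then 0 < |t − 2| < δ forces both bounds, so |(3t - 2)/(t - 4) + 2| < ε.

δ = min(1, (1/5)ε)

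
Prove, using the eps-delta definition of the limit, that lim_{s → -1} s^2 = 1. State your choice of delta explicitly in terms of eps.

delta = min(2, eps/4)

Let eps > 0 be given. We seek delta > 0 with 0 < |s + 1| < delta ⇒ |s^2 − 1| < eps.
Factor: s^2 − 1 = (s + 1)(s - 1), so |s^2 − 1| = |s + 1|·|s - 1|.
Impose delta ≤ 2 so that |s| < 3; then |s - 1| ≤ 4.
Hence |s^2 − 1| ≤ 4|s + 1|, which is < eps once |s + 1| < eps/4.
Take delta = min(2, eps/4). If 0 < |s + 1| < delta then both bounds hold and |s^2 − 1| ≤ 4|s + 1| < 4·(eps/4) = eps.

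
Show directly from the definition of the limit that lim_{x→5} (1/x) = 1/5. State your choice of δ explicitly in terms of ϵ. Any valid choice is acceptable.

δ = min(5/2, (25/2)ϵ)

Let ϵ > 0. We seek δ > 0 such that 0 < |x − 5| < δ implies |1/x − (1/5)| < ϵ.
|1/x − (1/5)| = |5 − x|/(5·|x|) = |x − 5|/(5|x|).
Restrict δ ≤ 5/2. Then |x − 5| < 5/2 gives |x| > 5/2, so 5|x| > 25/2.
Then |1/x − (1/5)| < |x − 5|/(25/2), which is < ϵ when |x − 5| < (25/2)ϵ.
Take δ = min(5/2, (25/2)ϵ). Then 0 < |x − 5| < δ gives both |x − 5| < 5/2 and |x − 5| < (25/2)ϵ, so |1/x − (1/5)| < ϵ.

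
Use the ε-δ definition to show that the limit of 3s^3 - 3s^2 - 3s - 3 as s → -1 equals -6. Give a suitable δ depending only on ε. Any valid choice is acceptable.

Let ε > 0. We want δ > 0 such that 0 < |s + 1| < δ implies |(3s^3 - 3s^2 - 3s - 3) + 6| < ε.
(3s^3 - 3s^2 - 3s - 3) + 6 = 3s^3 - 3s^2 - 3s + 3 = (s + 1)(3s^2 - 6s + 3).
So |(3s^3 - 3s^2 - 3s - 3) + 6| = |s + 1|·|3s^2 - 6s + 3|.
Require δ ≤ 1. Then |s + 1| < 1 gives |s| < 2, and by the triangle inequality |3s^2 - 6s + 3| ≤ 3·2^2 + 6·2 + 3 = 27.
Hence |(3s^3 - 3s^2 - 3s - 3) + 6| ≤ 27|s + 1| < ε provided |s + 1| < ε/27.
Take δ = min(1, ε/27). Then 0 < |s + 1| < δ gives both |s + 1| < 1 and |s + 1| < ε/27, so |(3s^3 - 3s^2 - 3s - 3) + 6| < ε.

δ = min(1, ε/27)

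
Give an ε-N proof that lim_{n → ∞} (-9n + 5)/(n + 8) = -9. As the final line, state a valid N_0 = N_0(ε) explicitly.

Let ε > 0 be given. For n ≥ 1, |(-9n + 5)/(n + 8) + 9| = |77|/((n + 8)) = 77/((n + 8)).
Since n + 8 ≥ n for n ≥ 1, this is ≤ 77/(n) = 77/n.
So |(-9n + 5)/(n + 8) + 9| < ε whenever n > 77/ε.
Take N_0 = 77/ε. If n > N_0 then |(-9n + 5)/(n + 8) + 9| ≤ 77/n < ε.

N_0 = 77/ε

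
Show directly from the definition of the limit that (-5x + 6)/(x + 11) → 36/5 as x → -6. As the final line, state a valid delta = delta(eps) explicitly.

Fix eps > 0. We want delta > 0 with 0 < |x + 6| < delta ⇒ |(-5x + 6)/(x + 11) − (36/5)| < eps.
Combining over a common denominator, (-5x + 6)/(x + 11) − (36/5) = [(-5x + 6)·5 − 36·(x + 11)] / [5·(x + 11)] = -61(x + 6) / (5(x + 11)).
So |(-5x + 6)/(x + 11) − (36/5)| = 61|x + 6| / (5·|x + 11|).
Restrict delta ≤ 5/2. Then |x + 6| < 5/2 gives |x + 11| = |(x + 6) + 5| ≥ 5 − 5/2 = 5/2.
Hence |(-5x + 6)/(x + 11) − (36/5)| < 61|x + 6|/(5·(5/2)) = (122/25)|x + 6|, which is < eps once |x + 6| < (25/122)eps.
Take delta = min(5/2, (25/122)eps). Then 0 < |x + 6| < delta forces both bounds, so |(-5x + 6)/(x + 11) − (36/5)| < eps.

delta = min(5/2, (25/122)eps)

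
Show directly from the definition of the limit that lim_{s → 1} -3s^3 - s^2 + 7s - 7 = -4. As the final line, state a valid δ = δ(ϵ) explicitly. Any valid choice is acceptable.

δ = min(1, ϵ/23)

Let ϵ > 0. We want δ > 0 such that 0 < |s − 1| < δ implies |(-3s^3 - s^2 + 7s - 7) + 4| < ϵ.
(-3s^3 - s^2 + 7s - 7) + 4 = -3s^3 - s^2 + 7s - 3 = (s − 1)(-3s^2 - 4s + 3).
So |(-3s^3 - s^2 + 7s - 7) + 4| = |s − 1|·|-3s^2 - 4s + 3|.
Assume first that |s − 1| < 1, so |s| < 2. Then |-3s^2 - 4s + 3| ≤ 3·2^2 + 4·2 + 3 = 23.
Hence |(-3s^3 - s^2 + 7s - 7) + 4| ≤ 23|s − 1| < ϵ provided |s − 1| < ϵ/23.
Take δ = min(1, ϵ/23). Then 0 < |s − 1| < δ gives both |s − 1| < 1 and |s − 1| < ϵ/23, so |(-3s^3 - s^2 + 7s - 7) + 4| < ϵ.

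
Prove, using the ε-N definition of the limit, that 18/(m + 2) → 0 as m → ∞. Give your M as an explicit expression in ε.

Suppose ε > 0. For m ≥ 1, |18/(m + 2) − 0| = 18/(m + 2) ≤ 18/m.
We need 18/m < ε, i.e. m > 18/ε.
Take M = 18/ε. If m > M then |18/(m + 2)| ≤ 18/m < ε.

M = 18/ε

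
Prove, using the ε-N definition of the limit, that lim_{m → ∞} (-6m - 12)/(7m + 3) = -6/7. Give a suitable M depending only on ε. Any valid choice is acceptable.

Let ε > 0 be given. For m ≥ 1, |(-6m - 12)/(7m + 3) + 6/7| = |-66|/(7(7m + 3)) = 66/(7(7m + 3)).
Since 7m + 3 ≥ 7m for m ≥ 1, this is ≤ 66/(7·7m) = (66/49)/m.
So |(-6m - 12)/(7m + 3) + 6/7| < ε whenever m > (66/49)/ε.
Take M = (66/49)/ε. If m > M then |(-6m - 12)/(7m + 3) + 6/7| ≤ (66/49)/m < ε.

M = (66/49)/ε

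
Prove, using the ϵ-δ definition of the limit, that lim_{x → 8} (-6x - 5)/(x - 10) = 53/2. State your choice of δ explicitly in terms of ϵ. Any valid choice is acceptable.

δ = min(1, (2/65)ϵ)

Let ϵ > 0 be given. We want δ > 0 with 0 < |x − 8| < δ ⇒ |(-6x - 5)/(x - 10) − (53/2)| < ϵ.
Combining over a common denominator, (-6x - 5)/(x - 10) − (53/2) = [(-6x - 5)·(-2) − (-53)·(x - 10)] / [(-2)·(x - 10)] = 65(x − 8) / ((-2)(x - 10)).
So |(-6x - 5)/(x - 10) − (53/2)| = 65|x − 8| / (2·|x − 10|).
Restrict δ ≤ 1. Then |x − 8| < 1 gives |x − 10| = |(x − 8) + (-2)| ≥ 2 − 1 = 1.
Hence |(-6x - 5)/(x - 10) − (53/2)| < 65|x − 8|/(2·1) = (65/2)|x − 8|, which is < ϵ once |x − 8| < (2/65)ϵ.
Take δ = min(1, (2/65)ϵ). Then 0 < |x − 8| < δ forces both bounds, so |(-6x - 5)/(x - 10) − (53/2)| < ϵ.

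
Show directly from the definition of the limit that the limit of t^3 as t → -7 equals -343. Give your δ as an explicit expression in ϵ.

Suppose ϵ > 0. We seek δ > 0 with 0 < |t + 7| < δ ⇒ |t^3 + 343| < ϵ.
Factor: t^3 + 343 = (t + 7)(t^2 - 7t + 49), so |t^3 + 343| = |t + 7|·|t^2 - 7t + 49|.
Restrict δ ≤ 1. Then |t + 7| < 1 gives |t| < 8, so by the triangle inequality |t^2 - 7t + 49| ≤ 8^2 + 7·8 + 49 = 169.
Hence |t^3 + 343| ≤ 169|t + 7|, which is < ϵ once |t + 7| < ϵ/169.
Take δ = min(1, ϵ/169). If 0 < |t + 7| < δ then both bounds hold and |t^3 + 343| ≤ 169|t + 7| < 169·(ϵ/169) = ϵ.

δ = min(1, ϵ/169)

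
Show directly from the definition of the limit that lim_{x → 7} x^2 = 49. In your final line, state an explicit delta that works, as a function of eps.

delta = min(1, eps/15)

Fix eps > 0. We seek delta > 0 with 0 < |x − 7| < delta ⇒ |x^2 − 49| < eps.
Factor: x^2 − 49 = (x − 7)(x + 7), so |x^2 − 49| = |x − 7|·|x + 7|.
Restrict delta ≤ 1. Then |x − 7| < 1 gives |x| < 8, so by the triangle inequality |x + 7| ≤ 8 + 7 = 15.
Hence |x^2 − 49| ≤ 15|x − 7|, which is < eps once |x − 7| < eps/15.
Take delta = min(1, eps/15). If 0 < |x − 7| < delta then both bounds hold and |x^2 − 49| ≤ 15|x − 7| < 15·(eps/15) = eps.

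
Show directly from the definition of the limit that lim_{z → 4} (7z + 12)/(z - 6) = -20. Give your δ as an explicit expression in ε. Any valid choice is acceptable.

δ = min(1, (1/27)ε)

Let ε > 0 be given. We want δ > 0 with 0 < |z − 4| < δ ⇒ |(7z + 12)/(z - 6) + 20| < ε.
Combining over a common denominator, (7z + 12)/(z - 6) + 20 = [(7z + 12)·(-2) − 40·(z - 6)] / [(-2)·(z - 6)] = -54(z − 4) / ((-2)(z - 6)).
So |(7z + 12)/(z - 6) + 20| = 54|z − 4| / (2·|z − 6|).
Restrict δ ≤ 1. Then |z − 4| < 1 gives |z − 6| = |(z − 4) + (-2)| ≥ 2 − 1 = 1.
Hence |(7z + 12)/(z - 6) + 20| < 54|z − 4|/(2·1) = 27|z − 4|, which is < ε once |z − 4| < (1/27)ε.
Take δ = min(1, (1/27)ε). Then 0 < |z − 4| < δ forces both bounds, so |(7z + 12)/(z - 6) + 20| < ε.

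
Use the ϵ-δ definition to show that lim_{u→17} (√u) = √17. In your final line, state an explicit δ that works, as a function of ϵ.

Let ϵ > 0 be given. We want δ > 0 such that 0 < |u − 17| < δ implies |√u − √17| < ϵ.
Rationalise: √u − √17 = (u − 17)/(√u + √17), so |√u − √17| = |u − 17|/(√u + √17).
Restrict δ ≤ 17 so that |u − 17| < 17 forces u > 0, and then √u + √17 > √17.
Hence |√u − √17| < |u − 17|/√17, which is < ϵ once |u − 17| < √17·ϵ.
Take δ = min(17, √17·ϵ). If 0 < |u − 17| < δ then u > 0 and |√u − √17| < |u − 17|/√17 < ϵ.

δ = min(17, √17·ϵ)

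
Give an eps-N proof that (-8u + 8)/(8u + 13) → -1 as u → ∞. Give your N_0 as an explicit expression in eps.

Suppose eps > 0. We seek N_0 > 0 such that u > N_0 implies |(-8u + 8)/(8u + 13) + 1| < eps.
(-8u + 8)/(8u + 13) + 1 = (8(-8u + 8) − (-8)(8u + 13)) / (8(8u + 13)) = 168/(8(8u + 13)).
For u > 0 we have 8u + 13 > 8u, so |(-8u + 8)/(8u + 13) + 1| = 168/(8(8u + 13)) < 168/(8·8u) = (21/8)/u.
Thus |(-8u + 8)/(8u + 13) + 1| < eps whenever u > (21/8)/eps.
Take N_0 = (21/8)/eps. If u > N_0 then |(-8u + 8)/(8u + 13) + 1| < (21/8)/u < eps.

N_0 = (21/8)/eps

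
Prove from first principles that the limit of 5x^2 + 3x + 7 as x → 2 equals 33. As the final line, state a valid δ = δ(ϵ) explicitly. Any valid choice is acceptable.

Let ϵ > 0 be given. We want δ > 0 such that 0 < |x − 2| < δ implies |(5x^2 + 3x + 7) − 33| < ϵ.
(5x^2 + 3x + 7) − 33 = 5x^2 + 3x - 26 = (x − 2)(5x + 13).
So |(5x^2 + 3x + 7) − 33| = |x − 2|·|5x + 13|.
Require δ ≤ 1. Then |x − 2| < 1 gives |x| < 3, and by the triangle inequality |5x + 13| ≤ 5·3 + 13 = 28.
Hence |(5x^2 + 3x + 7) − 33| ≤ 28|x − 2| < ϵ provided |x − 2| < ϵ/28.
Take δ = min(1, ϵ/28). Then 0 < |x − 2| < δ gives both |x − 2| < 1 and |x − 2| < ϵ/28, so |(5x^2 + 3x + 7) − 33| < ϵ.

δ = min(1, ϵ/28)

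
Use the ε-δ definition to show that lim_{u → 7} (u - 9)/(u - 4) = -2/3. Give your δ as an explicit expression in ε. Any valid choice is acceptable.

Let ε > 0 be given. We want δ > 0 with 0 < |u − 7| < δ ⇒ |(u - 9)/(u - 4) + 2/3| < ε.
Combining over a common denominator, (u - 9)/(u - 4) + 2/3 = [(u - 9)·3 − (-2)·(u - 4)] / [3·(u - 4)] = 5(u − 7) / (3(u - 4)).
So |(u - 9)/(u - 4) + 2/3| = 5|u − 7| / (3·|u − 4|).
Require δ ≤ 3/2, so |u − 4| ≥ |3| − |u − 7| > 3 − 3/2 = 3/2.
Hence |(u - 9)/(u - 4) + 2/3| < 5|u − 7|/(3·(3/2)) = (10/9)|u − 7|, which is < ε once |u − 7| < (9/10)ε.
Take δ = min(3/2, (9/10)ε). Then 0 < |u − 7| < δ forces both bounds, so |(u - 9)/(u - 4) + 2/3| < ε.

δ = min(3/2, (9/10)ε)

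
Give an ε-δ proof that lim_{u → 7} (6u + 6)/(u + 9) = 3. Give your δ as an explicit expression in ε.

δ = min(8, (8/3)ε)

Let ε > 0 be given. We want δ > 0 with 0 < |u − 7| < δ ⇒ |(6u + 6)/(u + 9) − 3| < ε.
Combining over a common denominator, (6u + 6)/(u + 9) − 3 = [(6u + 6)·16 − 48·(u + 9)] / [16·(u + 9)] = 48(u − 7) / (16(u + 9)).
So |(6u + 6)/(u + 9) − 3| = 48|u − 7| / (16·|u + 9|).
Require δ ≤ 8, so |u + 9| ≥ |16| − |u − 7| > 16 − 8 = 8.
Hence |(6u + 6)/(u + 9) − 3| < 48|u − 7|/(16·8) = (3/8)|u − 7|, which is < ε once |u − 7| < (8/3)ε.
Take δ = min(8, (8/3)ε). Then 0 < |u − 7| < δ forces both bounds, so |(6u + 6)/(u + 9) − 3| < ε.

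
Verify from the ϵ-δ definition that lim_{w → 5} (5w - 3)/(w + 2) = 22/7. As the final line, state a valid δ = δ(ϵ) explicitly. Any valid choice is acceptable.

Suppose ϵ > 0. We want δ > 0 with 0 < |w − 5| < δ ⇒ |(5w - 3)/(w + 2) − (22/7)| < ϵ.
Combining over a common denominator, (5w - 3)/(w + 2) − (22/7) = [(5w - 3)·7 − 22·(w + 2)] / [7·(w + 2)] = 13(w − 5) / (7(w + 2)).
So |(5w - 3)/(w + 2) − (22/7)| = 13|w − 5| / (7·|w + 2|).
Restrict δ ≤ 7/2. Then |w − 5| < 7/2 gives |w + 2| = |(w − 5) + 7| ≥ 7 − 7/2 = 7/2.
Hence |(5w - 3)/(w + 2) − (22/7)| < 13|w − 5|/(7·(7/2)) = (26/49)|w − 5|, which is < ϵ once |w − 5| < (49/26)ϵ.
Take δ = min(7/2, (49/26)ϵ). Then 0 < |w − 5| < δ forces both bounds, so |(5w - 3)/(w + 2) − (22/7)| < ϵ.

δ = min(7/2, (49/26)ϵ)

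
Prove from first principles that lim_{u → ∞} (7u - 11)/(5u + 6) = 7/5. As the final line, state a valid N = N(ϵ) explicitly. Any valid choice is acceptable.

N = (97/25)/ϵ

Suppose ϵ > 0. We seek N > 0 such that u > N implies |(7u - 11)/(5u + 6) − (7/5)| < ϵ.
(7u - 11)/(5u + 6) − (7/5) = (5(7u - 11) − 7(5u + 6)) / (5(5u + 6)) = -97/(5(5u + 6)).
For u > 0 we have 5u + 6 > 5u, so |(7u - 11)/(5u + 6) − (7/5)| = 97/(5(5u + 6)) < 97/(5·5u) = (97/25)/u.
Thus |(7u - 11)/(5u + 6) − (7/5)| < ϵ whenever u > (97/25)/ϵ.
Take N = (97/25)/ϵ. If u > N then |(7u - 11)/(5u + 6) − (7/5)| < (97/25)/u < ϵ.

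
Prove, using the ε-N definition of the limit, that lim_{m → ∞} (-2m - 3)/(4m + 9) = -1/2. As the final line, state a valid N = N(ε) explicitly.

N = (3/8)/ε

Fix ε > 0. For m ≥ 1, |(-2m - 3)/(4m + 9) + 1/2| = |6|/(4(4m + 9)) = 6/(4(4m + 9)).
Since 4m + 9 ≥ 4m for m ≥ 1, this is ≤ 6/(4·4m) = (3/8)/m.
So |(-2m - 3)/(4m + 9) + 1/2| < ε whenever m > (3/8)/ε.
Take N = (3/8)/ε. If m > N then |(-2m - 3)/(4m + 9) + 1/2| ≤ (3/8)/m < ε.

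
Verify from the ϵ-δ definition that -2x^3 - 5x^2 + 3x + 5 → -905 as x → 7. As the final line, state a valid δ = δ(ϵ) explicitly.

δ = min(1, ϵ/410)

Suppose ϵ > 0. We want δ > 0 such that 0 < |x − 7| < δ implies |(-2x^3 - 5x^2 + 3x + 5) + 905| < ϵ.
(-2x^3 - 5x^2 + 3x + 5) + 905 = -2x^3 - 5x^2 + 3x + 910 = (x − 7)(-2x^2 - 19x - 130).
So |(-2x^3 - 5x^2 + 3x + 5) + 905| = |x − 7|·|-2x^2 - 19x - 130|.
Require δ ≤ 1. Then |x − 7| < 1 gives |x| < 8, and by the triangle inequality |-2x^2 - 19x - 130| ≤ 2·8^2 + 19·8 + 130 = 410.
Hence |(-2x^3 - 5x^2 + 3x + 5) + 905| ≤ 410|x − 7| < ϵ provided |x − 7| < ϵ/410.
Take δ = min(1, ϵ/410). Then 0 < |x − 7| < δ gives both |x − 7| < 1 and |x − 7| < ϵ/410, so |(-2x^3 - 5x^2 + 3x + 5) + 905| < ϵ.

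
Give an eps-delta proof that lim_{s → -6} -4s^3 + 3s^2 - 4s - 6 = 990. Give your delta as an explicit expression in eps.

delta = min(1, eps/551)

Let eps > 0 be given. We want delta > 0 such that 0 < |s + 6| < delta implies |(-4s^3 + 3s^2 - 4s - 6) − 990| < eps.
(-4s^3 + 3s^2 - 4s - 6) − 990 = -4s^3 + 3s^2 - 4s - 996 = (s + 6)(-4s^2 + 27s - 166).
So |(-4s^3 + 3s^2 - 4s - 6) − 990| = |s + 6|·|-4s^2 + 27s - 166|.
Require delta ≤ 1. Then |s + 6| < 1 gives |s| < 7, and by the triangle inequality |-4s^2 + 27s - 166| ≤ 4·7^2 + 27·7 + 166 = 551.
Hence |(-4s^3 + 3s^2 - 4s - 6) − 990| ≤ 551|s + 6| < eps provided |s + 6| < eps/551.
Choosing delta = min(1, eps/551) ensures both conditions, hence |(-4s^3 + 3s^2 - 4s - 6) − 990| < eps.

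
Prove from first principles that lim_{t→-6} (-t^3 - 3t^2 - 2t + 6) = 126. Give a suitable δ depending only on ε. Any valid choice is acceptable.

Fix ε > 0. We want δ > 0 such that 0 < |t + 6| < δ implies |(-t^3 - 3t^2 - 2t + 6) − 126| < ε.
(-t^3 - 3t^2 - 2t + 6) − 126 = -t^3 - 3t^2 - 2t - 120 = (t + 6)(-t^2 + 3t - 20).
So |(-t^3 - 3t^2 - 2t + 6) − 126| = |t + 6|·|-t^2 + 3t - 20|.
Assume first that |t + 6| < 1, so |t| < 7. Then |-t^2 + 3t - 20| ≤ 7^2 + 3·7 + 20 = 90.
Hence |(-t^3 - 3t^2 - 2t + 6) − 126| ≤ 90|t + 6| < ε provided |t + 6| < ε/90.
Take δ = min(1, ε/90). Then 0 < |t + 6| < δ gives both |t + 6| < 1 and |t + 6| < ε/90, so |(-t^3 - 3t^2 - 2t + 6) − 126| < ε.

δ = min(1, ε/90)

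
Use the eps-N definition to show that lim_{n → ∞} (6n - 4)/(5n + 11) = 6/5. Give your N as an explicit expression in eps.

Let eps > 0 be given. For n ≥ 1, |(6n - 4)/(5n + 11) − (6/5)| = |-86|/(5(5n + 11)) = 86/(5(5n + 11)).
Since 5n + 11 ≥ 5n for n ≥ 1, this is ≤ 86/(5·5n) = (86/25)/n.
So |(6n - 4)/(5n + 11) − (6/5)| < eps whenever n > (86/25)/eps.
Take N = (86/25)/eps. If n > N then |(6n - 4)/(5n + 11) − (6/5)| ≤ (86/25)/n < eps.

N = (86/25)/eps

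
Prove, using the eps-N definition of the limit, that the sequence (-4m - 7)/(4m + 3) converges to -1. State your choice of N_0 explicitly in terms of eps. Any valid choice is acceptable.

N_0 = 1/eps

Let eps > 0 be given. For m ≥ 1, |(-4m - 7)/(4m + 3) + 1| = |-16|/(4(4m + 3)) = 16/(4(4m + 3)).
Since 4m + 3 ≥ 4m for m ≥ 1, this is ≤ 16/(4·4m) = 1/m.
So |(-4m - 7)/(4m + 3) + 1| < eps whenever m > 1/eps.
Take N_0 = 1/eps. If m > N_0 then |(-4m - 7)/(4m + 3) + 1| ≤ 1/m < eps.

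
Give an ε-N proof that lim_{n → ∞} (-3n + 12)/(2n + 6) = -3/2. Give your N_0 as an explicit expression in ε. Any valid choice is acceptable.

Let ε > 0. For n ≥ 1, |(-3n + 12)/(2n + 6) + 3/2| = |42|/(2(2n + 6)) = 42/(2(2n + 6)).
Since 2n + 6 ≥ 2n for n ≥ 1, this is ≤ 42/(2·2n) = (21/2)/n.
So |(-3n + 12)/(2n + 6) + 3/2| < ε whenever n > (21/2)/ε.
Take N_0 = (21/2)/ε. If n > N_0 then |(-3n + 12)/(2n + 6) + 3/2| ≤ (21/2)/n < ε.

N_0 = (21/2)/ε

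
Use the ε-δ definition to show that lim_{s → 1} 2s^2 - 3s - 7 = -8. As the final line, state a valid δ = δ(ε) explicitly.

δ = min(1, ε/5)

Fix ε > 0. We want δ > 0 such that 0 < |s − 1| < δ implies |(2s^2 - 3s - 7) + 8| < ε.
(2s^2 - 3s - 7) + 8 = 2s^2 - 3s + 1 = (s − 1)(2s - 1).
So |(2s^2 - 3s - 7) + 8| = |s − 1|·|2s - 1|.
Assume first that |s − 1| < 1, so |s| < 2. Then |2s - 1| ≤ 2·2 + 1 = 5.
Hence |(2s^2 - 3s - 7) + 8| ≤ 5|s − 1| < ε provided |s − 1| < ε/5.
Choosing δ = min(1, ε/5) ensures both conditions, hence |(2s^2 - 3s - 7) + 8| < ε.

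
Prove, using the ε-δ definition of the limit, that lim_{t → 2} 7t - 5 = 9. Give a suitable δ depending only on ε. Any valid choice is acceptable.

δ = ε/7

Fix ε > 0. We need δ > 0 so that 0 < |t − 2| < δ implies |(7t - 5) − 9| < ε.
Since (7t - 5) − 9 = 7(t − 2), we have |(7t - 5) − 9| = 7|t − 2|.
So 7|t − 2| < ε exactly when |t − 2| < ε/7.
Take δ = ε/7. If 0 < |t − 2| < δ then |(7t - 5) − 9| = 7|t − 2| < 7·(ε/7) = ε.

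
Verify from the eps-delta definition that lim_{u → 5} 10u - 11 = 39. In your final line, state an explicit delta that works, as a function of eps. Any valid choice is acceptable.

delta = eps/10

Fix eps > 0. We need delta > 0 so that 0 < |u − 5| < delta implies |(10u - 11) − 39| < eps.
Since (10u - 11) − 39 = 10(u − 5), we have |(10u - 11) − 39| = 10|u − 5|.
So 10|u − 5| < eps exactly when |u − 5| < eps/10.
Choosing delta = eps/10 gives |(10u - 11) − 39| = 10|u − 5| < eps whenever |u − 5| < delta.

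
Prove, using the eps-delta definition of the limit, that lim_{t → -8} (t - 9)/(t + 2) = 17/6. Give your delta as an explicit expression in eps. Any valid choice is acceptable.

Let eps > 0. We want delta > 0 with 0 < |t + 8| < delta ⇒ |(t - 9)/(t + 2) − (17/6)| < eps.
Combining over a common denominator, (t - 9)/(t + 2) − (17/6) = [(t - 9)·(-6) − (-17)·(t + 2)] / [(-6)·(t + 2)] = 11(t + 8) / ((-6)(t + 2)).
So |(t - 9)/(t + 2) − (17/6)| = 11|t + 8| / (6·|t + 2|).
Restrict delta ≤ 3. Then |t + 8| < 3 gives |t + 2| = |(t + 8) + (-6)| ≥ 6 − 3 = 3.
Hence |(t - 9)/(t + 2) − (17/6)| < 11|t + 8|/(6·3) = (11/18)|t + 8|, which is < eps once |t + 8| < (18/11)eps.
Take delta = min(3, (18/11)eps). Then 0 < |t + 8| < delta forces both bounds, so |(t - 9)/(t + 2) − (17/6)| < eps.

delta = min(3, (18/11)eps)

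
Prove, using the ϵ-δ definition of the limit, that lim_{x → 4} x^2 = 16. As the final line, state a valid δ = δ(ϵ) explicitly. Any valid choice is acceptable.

Let ϵ > 0 be given. We seek δ > 0 with 0 < |x − 4| < δ ⇒ |x^2 − 16| < ϵ.
Factor: x^2 − 16 = (x − 4)(x + 4), so |x^2 − 16| = |x − 4|·|x + 4|.
Impose δ ≤ 1 so that |x| < 5; then |x + 4| ≤ 9.
Hence |x^2 − 16| ≤ 9|x − 4|, which is < ϵ once |x − 4| < ϵ/9.
Take δ = min(1, ϵ/9). If 0 < |x − 4| < δ then both bounds hold and |x^2 − 16| ≤ 9|x − 4| < 9·(ϵ/9) = ϵ.

δ = min(1, ϵ/9)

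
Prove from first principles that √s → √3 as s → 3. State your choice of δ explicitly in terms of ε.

δ = min(3, √3·ε)

Fix ε > 0. We want δ > 0 such that 0 < |s − 3| < δ implies |√s − √3| < ε.
Multiplying by the conjugate, |√s − √3| = |s − 3|/(√s + √3).
Restrict δ ≤ 3 so that |s − 3| < 3 forces s > 0, and then √s + √3 > √3.
Hence |√s − √3| < |s − 3|/√3, which is < ε once |s − 3| < √3·ε.
Take δ = min(3, √3·ε). If 0 < |s − 3| < δ then s > 0 and |√s − √3| < |s − 3|/√3 < ε.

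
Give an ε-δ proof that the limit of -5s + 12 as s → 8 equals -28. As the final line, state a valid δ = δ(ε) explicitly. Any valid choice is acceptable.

δ = ε/5

Let ε > 0 be given. We need δ > 0 so that 0 < |s − 8| < δ implies |(-5s + 12) + 28| < ε.
Since (-5s + 12) + 28 = -5(s − 8), we have |(-5s + 12) + 28| = 5|s − 8|.
So 5|s − 8| < ε exactly when |s − 8| < ε/5.
Take δ = ε/5. If 0 < |s − 8| < δ then |(-5s + 12) + 28| = 5|s − 8| < 5·(ε/5) = ε.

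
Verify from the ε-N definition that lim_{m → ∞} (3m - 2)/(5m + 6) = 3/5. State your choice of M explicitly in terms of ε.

Suppose ε > 0. For m ≥ 1, |(3m - 2)/(5m + 6) − (3/5)| = |-28|/(5(5m + 6)) = 28/(5(5m + 6)).
Since 5m + 6 ≥ 5m for m ≥ 1, this is ≤ 28/(5·5m) = (28/25)/m.
So |(3m - 2)/(5m + 6) − (3/5)| < ε whenever m > (28/25)/ε.
Take M = (28/25)/ε. If m > M then |(3m - 2)/(5m + 6) − (3/5)| ≤ (28/25)/m < ε.

M = (28/25)/ε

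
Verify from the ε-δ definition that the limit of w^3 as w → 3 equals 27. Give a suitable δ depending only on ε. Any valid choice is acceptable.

Fix ε > 0. We seek δ > 0 with 0 < |w − 3| < δ ⇒ |w^3 − 27| < ε.
Factor: w^3 − 27 = (w − 3)(w^2 + 3w + 9), so |w^3 − 27| = |w − 3|·|w^2 + 3w + 9|.
Restrict δ ≤ 2. Then |w − 3| < 2 gives |w| < 5, so by the triangle inequality |w^2 + 3w + 9| ≤ 5^2 + 3·5 + 9 = 49.
Hence |w^3 − 27| ≤ 49|w − 3|, which is < ε once |w − 3| < ε/49.
Take δ = min(2, ε/49). If 0 < |w − 3| < δ then both bounds hold and |w^3 − 27| ≤ 49|w − 3| < 49·(ε/49) = ε.

δ = min(2, ε/49)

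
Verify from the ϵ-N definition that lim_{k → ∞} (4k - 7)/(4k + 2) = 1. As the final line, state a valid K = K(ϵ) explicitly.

K = (9/4)/ϵ

Suppose ϵ > 0. For k ≥ 1, |(4k - 7)/(4k + 2) − 1| = |-36|/(4(4k + 2)) = 36/(4(4k + 2)).
Since 4k + 2 ≥ 4k for k ≥ 1, this is ≤ 36/(4·4k) = (9/4)/k.
So |(4k - 7)/(4k + 2) − 1| < ϵ whenever k > (9/4)/ϵ.
Take K = (9/4)/ϵ. If k > K then |(4k - 7)/(4k + 2) − 1| ≤ (9/4)/k < ϵ.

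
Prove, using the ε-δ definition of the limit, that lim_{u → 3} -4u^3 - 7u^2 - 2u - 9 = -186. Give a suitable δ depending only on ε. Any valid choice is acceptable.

Suppose ε > 0. We want δ > 0 such that 0 < |u − 3| < δ implies |(-4u^3 - 7u^2 - 2u - 9) + 186| < ε.
(-4u^3 - 7u^2 - 2u - 9) + 186 = -4u^3 - 7u^2 - 2u + 177 = (u − 3)(-4u^2 - 19u - 59).
So |(-4u^3 - 7u^2 - 2u - 9) + 186| = |u − 3|·|-4u^2 - 19u - 59|.
Require δ ≤ 1. Then |u − 3| < 1 gives |u| < 4, and by the triangle inequality |-4u^2 - 19u - 59| ≤ 4·4^2 + 19·4 + 59 = 199.
Hence |(-4u^3 - 7u^2 - 2u - 9) + 186| ≤ 199|u − 3| < ε provided |u − 3| < ε/199.
Choosing δ = min(1, ε/199) ensures both conditions, hence |(-4u^3 - 7u^2 - 2u - 9) + 186| < ε.

δ = min(1, ε/199)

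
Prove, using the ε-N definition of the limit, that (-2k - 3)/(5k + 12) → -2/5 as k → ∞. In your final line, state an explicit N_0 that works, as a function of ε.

Suppose ε > 0. For k ≥ 1, |(-2k - 3)/(5k + 12) + 2/5| = |9|/(5(5k + 12)) = 9/(5(5k + 12)).
Since 5k + 12 ≥ 5k for k ≥ 1, this is ≤ 9/(5·5k) = (9/25)/k.
So |(-2k - 3)/(5k + 12) + 2/5| < ε whenever k > (9/25)/ε.
Take N_0 = (9/25)/ε. If k > N_0 then |(-2k - 3)/(5k + 12) + 2/5| ≤ (9/25)/k < ε.

N_0 = (9/25)/ε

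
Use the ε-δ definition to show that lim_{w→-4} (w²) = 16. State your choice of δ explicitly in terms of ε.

δ = min(2, ε/10)

Let ε > 0. We seek δ > 0 with 0 < |w + 4| < δ ⇒ |w² − 16| < ε.
Factor: w² − 16 = (w + 4)(w - 4), so |w² − 16| = |w + 4|·|w - 4|.
Restrict δ ≤ 2. Then |w + 4| < 2 gives |w| < 6, so by the triangle inequality |w - 4| ≤ 6 + 4 = 10.
Hence |w² − 16| ≤ 10|w + 4|, which is < ε once |w + 4| < ε/10.
Take δ = min(2, ε/10). If 0 < |w + 4| < δ then both bounds hold and |w² − 16| ≤ 10|w + 4| < 10·(ε/10) = ε.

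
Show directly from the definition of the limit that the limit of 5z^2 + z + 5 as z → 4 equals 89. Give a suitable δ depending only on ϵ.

Let ϵ > 0. We want δ > 0 such that 0 < |z − 4| < δ implies |(5z^2 + z + 5) − 89| < ϵ.
(5z^2 + z + 5) − 89 = 5z^2 + z - 84 = (z − 4)(5z + 21).
So |(5z^2 + z + 5) − 89| = |z − 4|·|5z + 21|.
Assume first that |z − 4| < 1, so |z| < 5. Then |5z + 21| ≤ 5·5 + 21 = 46.
Hence |(5z^2 + z + 5) − 89| ≤ 46|z − 4| < ϵ provided |z − 4| < ϵ/46.
Take δ = min(1, ϵ/46). Then 0 < |z − 4| < δ gives both |z − 4| < 1 and |z − 4| < ϵ/46, so |(5z^2 + z + 5) − 89| < ϵ.

δ = min(1, ϵ/46)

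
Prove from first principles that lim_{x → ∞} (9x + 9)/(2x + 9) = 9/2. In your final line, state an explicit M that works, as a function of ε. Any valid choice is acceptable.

M = (63/4)/ε

Let ε > 0. We seek M > 0 such that x > M implies |(9x + 9)/(2x + 9) − (9/2)| < ε.
(9x + 9)/(2x + 9) − (9/2) = (2(9x + 9) − 9(2x + 9)) / (2(2x + 9)) = -63/(2(2x + 9)).
For x > 0 we have 2x + 9 > 2x, so |(9x + 9)/(2x + 9) − (9/2)| = 63/(2(2x + 9)) < 63/(2·2x) = (63/4)/x.
Thus |(9x + 9)/(2x + 9) − (9/2)| < ε whenever x > (63/4)/ε.
Take M = (63/4)/ε. If x > M then |(9x + 9)/(2x + 9) − (9/2)| < (63/4)/x < ε.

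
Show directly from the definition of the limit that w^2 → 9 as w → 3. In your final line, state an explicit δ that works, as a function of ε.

Fix ε > 0. We seek δ > 0 with 0 < |w − 3| < δ ⇒ |w^2 − 9| < ε.
Factor: w^2 − 9 = (w − 3)(w + 3), so |w^2 − 9| = |w − 3|·|w + 3|.
Impose δ ≤ 1 so that |w| < 4; then |w + 3| ≤ 7.
Hence |w^2 − 9| ≤ 7|w − 3|, which is < ε once |w − 3| < ε/7.
Take δ = min(1, ε/7). If 0 < |w − 3| < δ then both bounds hold and |w^2 − 9| ≤ 7|w − 3| < 7·(ε/7) = ε.

δ = min(1, ε/7)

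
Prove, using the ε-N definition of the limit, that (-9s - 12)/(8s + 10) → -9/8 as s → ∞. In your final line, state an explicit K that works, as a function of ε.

K = (3/32)/ε

Let ε > 0 be given. We seek K > 0 such that s > K implies |(-9s - 12)/(8s + 10) + 9/8| < ε.
(-9s - 12)/(8s + 10) + 9/8 = (8(-9s - 12) − (-9)(8s + 10)) / (8(8s + 10)) = -6/(8(8s + 10)).
For s > 0 we have 8s + 10 > 8s, so |(-9s - 12)/(8s + 10) + 9/8| = 6/(8(8s + 10)) < 6/(8·8s) = (3/32)/s.
Thus |(-9s - 12)/(8s + 10) + 9/8| < ε whenever s > (3/32)/ε.
Take K = (3/32)/ε. If s > K then |(-9s - 12)/(8s + 10) + 9/8| < (3/32)/s < ε.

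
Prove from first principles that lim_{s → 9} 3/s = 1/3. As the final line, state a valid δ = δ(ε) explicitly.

Let ε > 0. We seek δ > 0 such that 0 < |s − 9| < δ implies |3/s − (1/3)| < ε.
|3/s − (1/3)| = 3·|9 − s|/(9·|s|) = 3|s − 9|/(9|s|).
Restrict δ ≤ 9/2. Then |s − 9| < 9/2 gives |s| > 9/2, so 9|s| > 81/2.
Then |3/s − (1/3)| < 3|s − 9|/(81/2), which is < ε when |s − 9| < (27/2)ε.
Take δ = min(9/2, (27/2)ε). Then 0 < |s − 9| < δ gives both |s − 9| < 9/2 and |s − 9| < (27/2)ε, so |3/s − (1/3)| < ε.

δ = min(9/2, (27/2)ε)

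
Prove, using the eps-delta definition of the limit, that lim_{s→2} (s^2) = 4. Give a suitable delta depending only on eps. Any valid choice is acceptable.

Let eps > 0 be given. We seek delta > 0 with 0 < |s − 2| < delta ⇒ |s^2 − 4| < eps.
Factor: s^2 − 4 = (s − 2)(s + 2), so |s^2 − 4| = |s − 2|·|s + 2|.
Restrict delta ≤ 1. Then |s − 2| < 1 gives |s| < 3, so by the triangle inequality |s + 2| ≤ 3 + 2 = 5.
Hence |s^2 − 4| ≤ 5|s − 2|, which is < eps once |s − 2| < eps/5.
Take delta = min(1, eps/5). If 0 < |s − 2| < delta then both bounds hold and |s^2 − 4| ≤ 5|s − 2| < 5·(eps/5) = eps.

delta = min(1, eps/5)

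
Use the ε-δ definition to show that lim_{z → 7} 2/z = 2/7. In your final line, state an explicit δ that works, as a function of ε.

Fix ε > 0. We seek δ > 0 such that 0 < |z − 7| < δ implies |2/z − (2/7)| < ε.
|2/z − (2/7)| = 2·|7 − z|/(7·|z|) = 2|z − 7|/(7|z|).
Require δ ≤ 7/2 so that |z| > 7 − 7/2 = 7/2, hence 7|z| > 49/2.
Then |2/z − (2/7)| < 2|z − 7|/(49/2), which is < ε when |z − 7| < (49/4)ε.
Take δ = min(7/2, (49/4)ε). Then 0 < |z − 7| < δ gives both |z − 7| < 7/2 and |z − 7| < (49/4)ε, so |2/z − (2/7)| < ε.

δ = min(7/2, (49/4)ε)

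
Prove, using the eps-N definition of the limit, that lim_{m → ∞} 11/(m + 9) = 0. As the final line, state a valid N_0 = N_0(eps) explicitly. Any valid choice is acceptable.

Let eps > 0. For m ≥ 1, |11/(m + 9) − 0| = 11/(m + 9) ≤ 11/m.
We need 11/m < eps, i.e. m > 11/eps.
Take N_0 = 11/eps. If m > N_0 then |11/(m + 9)| ≤ 11/m < eps.

N_0 = 11/eps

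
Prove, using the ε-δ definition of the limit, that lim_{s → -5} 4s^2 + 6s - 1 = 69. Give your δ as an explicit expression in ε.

Let ε > 0. We want δ > 0 such that 0 < |s + 5| < δ implies |(4s^2 + 6s - 1) − 69| < ε.
(4s^2 + 6s - 1) − 69 = 4s^2 + 6s - 70 = (s + 5)(4s - 14).
So |(4s^2 + 6s - 1) − 69| = |s + 5|·|4s - 14|.
Require δ ≤ 1. Then |s + 5| < 1 gives |s| < 6, and by the triangle inequality |4s - 14| ≤ 4·6 + 14 = 38.
Hence |(4s^2 + 6s - 1) − 69| ≤ 38|s + 5| < ε provided |s + 5| < ε/38.
Choosing δ = min(1, ε/38) ensures both conditions, hence |(4s^2 + 6s - 1) − 69| < ε.

δ = min(1, ε/38)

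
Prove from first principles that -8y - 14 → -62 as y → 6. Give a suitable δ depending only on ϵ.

δ = ϵ/8

Let ϵ > 0 be given. We need δ > 0 so that 0 < |y − 6| < δ implies |(-8y - 14) + 62| < ϵ.
Since (-8y - 14) + 62 = -8(y − 6), we have |(-8y - 14) + 62| = 8|y − 6|.
So 8|y − 6| < ϵ exactly when |y − 6| < ϵ/8.
Choosing δ = ϵ/8 gives |(-8y - 14) + 62| = 8|y − 6| < ϵ whenever |y − 6| < δ.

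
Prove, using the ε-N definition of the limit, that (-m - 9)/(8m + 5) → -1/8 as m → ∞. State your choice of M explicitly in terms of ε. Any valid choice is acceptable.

Let ε > 0. For m ≥ 1, |(-m - 9)/(8m + 5) + 1/8| = |-67|/(8(8m + 5)) = 67/(8(8m + 5)).
Since 8m + 5 ≥ 8m for m ≥ 1, this is ≤ 67/(8·8m) = (67/64)/m.
So |(-m - 9)/(8m + 5) + 1/8| < ε whenever m > (67/64)/ε.
Take M = (67/64)/ε. If m > M then |(-m - 9)/(8m + 5) + 1/8| ≤ (67/64)/m < ε.

M = (67/64)/ε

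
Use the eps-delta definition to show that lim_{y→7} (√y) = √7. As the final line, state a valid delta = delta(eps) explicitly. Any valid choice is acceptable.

Let eps > 0 be given. We want delta > 0 such that 0 < |y − 7| < delta implies |√y − √7| < eps.
Rationalise: √y − √7 = (y − 7)/(√y + √7), so |√y − √7| = |y − 7|/(√y + √7).
Restrict delta ≤ 7 so that |y − 7| < 7 forces y > 0, and then √y + √7 > √7.
Hence |√y − √7| < |y − 7|/√7, which is < eps once |y − 7| < √7·eps.
Take delta = min(7, √7·eps). If 0 < |y − 7| < delta then y > 0 and |√y − √7| < |y − 7|/√7 < eps.

delta = min(7, √7·eps)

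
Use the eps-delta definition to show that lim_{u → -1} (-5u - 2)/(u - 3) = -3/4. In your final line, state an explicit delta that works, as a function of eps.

delta = min(2, (8/17)eps)

Let eps > 0. We want delta > 0 with 0 < |u + 1| < delta ⇒ |(-5u - 2)/(u - 3) + 3/4| < eps.
Combining over a common denominator, (-5u - 2)/(u - 3) + 3/4 = [(-5u - 2)·(-4) − 3·(u - 3)] / [(-4)·(u - 3)] = 17(u + 1) / ((-4)(u - 3)).
So |(-5u - 2)/(u - 3) + 3/4| = 17|u + 1| / (4·|u − 3|).
Restrict delta ≤ 2. Then |u + 1| < 2 gives |u − 3| = |(u + 1) + (-4)| ≥ 4 − 2 = 2.
Hence |(-5u - 2)/(u - 3) + 3/4| < 17|u + 1|/(4·2) = (17/8)|u + 1|, which is < eps once |u + 1| < (8/17)eps.
Take delta = min(2, (8/17)eps). Then 0 < |u + 1| < delta forces both bounds, so |(-5u - 2)/(u - 3) + 3/4| < eps.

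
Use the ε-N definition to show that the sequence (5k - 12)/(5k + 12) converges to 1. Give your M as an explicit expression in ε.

M = (24/5)/ε

Suppose ε > 0. For k ≥ 1, |(5k - 12)/(5k + 12) − 1| = |-120|/(5(5k + 12)) = 120/(5(5k + 12)).
Since 5k + 12 ≥ 5k for k ≥ 1, this is ≤ 120/(5·5k) = (24/5)/k.
So |(5k - 12)/(5k + 12) − 1| < ε whenever k > (24/5)/ε.
Take M = (24/5)/ε. If k > M then |(5k - 12)/(5k + 12) − 1| ≤ (24/5)/k < ε.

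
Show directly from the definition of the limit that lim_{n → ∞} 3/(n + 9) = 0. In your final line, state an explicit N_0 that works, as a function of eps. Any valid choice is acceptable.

N_0 = 3/eps

Let eps > 0 be given. For n ≥ 1, |3/(n + 9) − 0| = 3/(n + 9) ≤ 3/n.
We need 3/n < eps, i.e. n > 3/eps.
Take N_0 = 3/eps. If n > N_0 then |3/(n + 9)| ≤ 3/n < eps.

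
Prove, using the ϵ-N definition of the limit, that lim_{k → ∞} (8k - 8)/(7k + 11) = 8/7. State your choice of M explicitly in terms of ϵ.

Suppose ϵ > 0. For k ≥ 1, |(8k - 8)/(7k + 11) − (8/7)| = |-144|/(7(7k + 11)) = 144/(7(7k + 11)).
Since 7k + 11 ≥ 7k for k ≥ 1, this is ≤ 144/(7·7k) = (144/49)/k.
So |(8k - 8)/(7k + 11) − (8/7)| < ϵ whenever k > (144/49)/ϵ.
Take M = (144/49)/ϵ. If k > M then |(8k - 8)/(7k + 11) − (8/7)| ≤ (144/49)/k < ϵ.

M = (144/49)/ϵ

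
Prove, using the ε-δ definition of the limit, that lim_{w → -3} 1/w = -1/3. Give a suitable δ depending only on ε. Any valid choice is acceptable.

Suppose ε > 0. We seek δ > 0 such that 0 < |w + 3| < δ implies |1/w + 1/3| < ε.
|1/w + 1/3| = |-3 − w|/(3·|w|) = |w + 3|/(3|w|).
Require δ ≤ 3/2 so that |w| > 3 − 3/2 = 3/2, hence 3|w| > 9/2.
Then |1/w + 1/3| < |w + 3|/(9/2), which is < ε when |w + 3| < (9/2)ε.
Take δ = min(3/2, (9/2)ε). Then 0 < |w + 3| < δ gives both |w + 3| < 3/2 and |w + 3| < (9/2)ε, so |1/w + 1/3| < ε.

δ = min(3/2, (9/2)ε)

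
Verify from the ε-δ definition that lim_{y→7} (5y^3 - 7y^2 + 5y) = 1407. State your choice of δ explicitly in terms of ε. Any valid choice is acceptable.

Fix ε > 0. We want δ > 0 such that 0 < |y − 7| < δ implies |(5y^3 - 7y^2 + 5y) − 1407| < ε.
(5y^3 - 7y^2 + 5y) − 1407 = 5y^3 - 7y^2 + 5y - 1407 = (y − 7)(5y^2 + 28y + 201).
So |(5y^3 - 7y^2 + 5y) − 1407| = |y − 7|·|5y^2 + 28y + 201|.
Require δ ≤ 1. Then |y − 7| < 1 gives |y| < 8, and by the triangle inequality |5y^2 + 28y + 201| ≤ 5·8^2 + 28·8 + 201 = 745.
Hence |(5y^3 - 7y^2 + 5y) − 1407| ≤ 745|y − 7| < ε provided |y − 7| < ε/745.
Choosing δ = min(1, ε/745) ensures both conditions, hence |(5y^3 - 7y^2 + 5y) − 1407| < ε.

δ = min(1, ε/745)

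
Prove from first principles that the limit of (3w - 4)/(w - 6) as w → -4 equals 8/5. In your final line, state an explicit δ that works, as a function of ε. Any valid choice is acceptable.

δ = min(5, (25/7)ε)

Fix ε > 0. We want δ > 0 with 0 < |w + 4| < δ ⇒ |(3w - 4)/(w - 6) − (8/5)| < ε.
Combining over a common denominator, (3w - 4)/(w - 6) − (8/5) = [(3w - 4)·(-10) − (-16)·(w - 6)] / [(-10)·(w - 6)] = -14(w + 4) / ((-10)(w - 6)).
So |(3w - 4)/(w - 6) − (8/5)| = 14|w + 4| / (10·|w − 6|).
Require δ ≤ 5, so |w − 6| ≥ |-10| − |w + 4| > 10 − 5 = 5.
Hence |(3w - 4)/(w - 6) − (8/5)| < 14|w + 4|/(10·5) = (7/25)|w + 4|, which is < ε once |w + 4| < (25/7)ε.
Take δ = min(5, (25/7)ε). Then 0 < |w + 4| < δ forces both bounds, so |(3w - 4)/(w - 6) − (8/5)| < ε.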